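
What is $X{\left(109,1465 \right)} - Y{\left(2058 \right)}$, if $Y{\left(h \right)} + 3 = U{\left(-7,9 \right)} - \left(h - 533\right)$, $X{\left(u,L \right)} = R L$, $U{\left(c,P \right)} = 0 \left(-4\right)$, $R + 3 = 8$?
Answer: $8853$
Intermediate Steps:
$R = 5$ ($R = -3 + 8 = 5$)
$U{\left(c,P \right)} = 0$
$X{\left(u,L \right)} = 5 L$
$Y{\left(h \right)} = 530 - h$ ($Y{\left(h \right)} = -3 + \left(0 - \left(h - 533\right)\right) = -3 + \left(0 - \left(-533 + h\right)\right) = -3 - \left(-533 + h\right) = 530 - h$)
$X{\left(109,1465 \right)} - Y{\left(2058 \right)} = 5 \cdot 1465 - \left(530 - 2058\right) = 7325 - \left(530 - 2058\right) = 7325 - -1528 = 7325 + 1528 = 8853$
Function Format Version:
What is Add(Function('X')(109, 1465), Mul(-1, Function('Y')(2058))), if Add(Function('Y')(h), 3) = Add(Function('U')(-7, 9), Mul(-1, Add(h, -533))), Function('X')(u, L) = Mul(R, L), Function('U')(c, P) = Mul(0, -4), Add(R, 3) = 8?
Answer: 8853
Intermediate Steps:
R = 5 (R = Add(-3, 8) = 5)
Function('U')(c, P) = 0
Function('X')(u, L) = Mul(5, L)
Function('Y')(h) = Add(530, Mul(-1, h)) (Function('Y')(h) = Add(-3, Add(0, Mul(-1, Add(h, -533)))) = Add(-3, Add(0, Mul(-1, Add(-533, h)))) = Add(-3, Add(0, Add(533, Mul(-1, h)))) = Add(-3, Add(533, Mul(-1, h))) = Add(530, Mul(-1, h)))
Add(Function('X')(109, 1465), Mul(-1, Function('Y')(2058))) = Add(Mul(5, 1465), Mul(-1, Add(530, Mul(-1, 2058)))) = Add(7325, Mul(-1, Add(530, -2058))) = Add(7325, Mul(-1, -1528)) = Add(7325, 1528) = 8853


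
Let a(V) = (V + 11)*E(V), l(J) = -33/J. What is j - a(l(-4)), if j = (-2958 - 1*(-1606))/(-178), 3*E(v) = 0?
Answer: 676/89 ≈ 7.5955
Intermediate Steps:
E(v) = 0 (E(v) = (⅓)*0 = 0)
a(V) = 0 (a(V) = (V + 11)*0 = (11 + V)*0 = 0)
j = 676/89 (j = -(-2958 + 1606)/178 = -1/178*(-1352) = 676/89 ≈ 7.5955)
j - a(l(-4)) = 676/89 - 1*0 = 676/89 + 0 = 676/89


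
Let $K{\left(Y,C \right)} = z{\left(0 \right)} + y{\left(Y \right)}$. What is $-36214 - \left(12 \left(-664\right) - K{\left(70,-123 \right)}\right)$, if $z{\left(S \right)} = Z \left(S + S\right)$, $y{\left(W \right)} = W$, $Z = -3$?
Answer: $-28176$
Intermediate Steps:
$z{\left(S \right)} = - 6 S$ ($z{\left(S \right)} = - 3 \left(S + S\right) = - 3 \cdot 2 S = - 6 S$)
$K{\left(Y,C \right)} = Y$ ($K{\left(Y,C \right)} = \left(-6\right) 0 + Y = 0 + Y = Y$)
$-36214 - \left(12 \left(-664\right) - K{\left(70,-123 \right)}\right) = -36214 - \left(12 \left(-664\right) - 70\right) = -36214 - \left(-7968 - 70\right) = -36214 - -8038 = -36214 + 8038 = -28176$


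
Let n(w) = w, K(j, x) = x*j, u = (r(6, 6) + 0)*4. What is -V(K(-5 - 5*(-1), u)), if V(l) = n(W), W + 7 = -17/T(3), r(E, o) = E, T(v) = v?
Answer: 38/3 ≈ 12.667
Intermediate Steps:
u = 24 (u = (6 + 0)*4 = 6*4 = 24)
K(j, x) = j*x
W = -38/3 (W = -7 - 17/3 = -38/3 ≈ -12.667)
V(l) = -38/3
-V(K(-5 - 5*(-1), u)) = -1*(-38/3) = 38/3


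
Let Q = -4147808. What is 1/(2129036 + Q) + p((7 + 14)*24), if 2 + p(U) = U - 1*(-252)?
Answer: 1522154087/2018772 ≈ 754.00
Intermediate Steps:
p(U) = 250 + U (p(U) = -2 + (U - 1*(-252)) = -2 + (U + 252) = -2 + (252 + U) = 250 + U)
1/(2129036 + Q) + p((7 + 14)*24) = 1/(2129036 - 4147808) + (250 + (7 + 14)*24) = 1/(-2018772) + (250 + 21*24) = -1/2018772 + (250 + 504) = -1/2018772 + 754 = 1522154087/2018772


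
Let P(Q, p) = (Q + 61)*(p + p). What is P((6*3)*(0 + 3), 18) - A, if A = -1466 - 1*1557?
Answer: 7163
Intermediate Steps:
P(Q, p) = 2*p*(61 + Q) (P(Q, p) = (61 + Q)*(2*p) = 2*p*(61 + Q))
A = -3023 (A = -1466 - 1557 = -3023)
P((6*3)*(0 + 3), 18) - A = 2*18*(61 + (6*3)*(0 + 3)) - 1*(-3023) = 2*18*(61 + 18*3) + 3023 = 2*18*(61 + 54) + 3023 = 2*18*115 + 3023 = 4140 + 3023 = 7163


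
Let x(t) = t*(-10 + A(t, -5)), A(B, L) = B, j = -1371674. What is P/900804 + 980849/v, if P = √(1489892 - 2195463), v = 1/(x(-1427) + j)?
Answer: 665922907325 + I*√705571/900804 ≈ 6.6592e+11 + 0.00093248*I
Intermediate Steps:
x(t) = t*(-10 + t)
v = 1/678925 (v = 1/(-1427*(-10 - 1427) - 1371674) = 1/(-1427*(-1437) - 1371674) = 1/(2050599 - 1371674) = 1/678925 ≈ 1.4729e-6)
P = I*√705571 (P = √(-705571) = I*√705571 ≈ 839.98*I)
P/900804 + 980849/v = (I*√705571)/900804 + 980849/(1/678925) = (I*√705571)*(1/900804) + 980849*678925 = I*√705571/900804 + 665922907325 = 665922907325 + I*√705571/900804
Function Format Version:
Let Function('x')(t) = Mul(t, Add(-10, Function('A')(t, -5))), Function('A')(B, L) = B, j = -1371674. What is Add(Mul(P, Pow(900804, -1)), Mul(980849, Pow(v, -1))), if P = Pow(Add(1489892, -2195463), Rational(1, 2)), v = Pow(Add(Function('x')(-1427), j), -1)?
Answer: Add(665922907325, Mul(Rational(1, 900804), I, Pow(705571, Rational(1, 2)))) ≈ Add(6.6592e+11, Mul(0.00093248, I))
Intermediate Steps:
Function('x')(t) = Mul(t, Add(-10, t))
v = Rational(1, 678925) (v = Pow(Add(Mul(-1427, Add(-10, -1427)), -1371674), -1) = Pow(Add(Mul(-1427, -1437), -1371674), -1) = Pow(Add(2050599, -1371674), -1) = Pow(678925, -1) = Rational(1, 678925) ≈ 1.4729e-6)
P = Mul(I, Pow(705571, Rational(1, 2))) (P = Pow(-705571, Rational(1, 2)) = Mul(I, Pow(705571, Rational(1, 2))) ≈ Mul(839.98, I))
Add(Mul(P, Pow(900804, -1)), Mul(980849, Pow(v, -1))) = Add(Mul(Mul(I, Pow(705571, Rational(1, 2))), Pow(900804, -1)), Mul(980849, Pow(Rational(1, 678925), -1))) = Add(Mul(Mul(I, Pow(705571, Rational(1, 2))), Rational(1, 900804)), Mul(980849, 678925)) = Add(Mul(Rational(1, 900804), I, Pow(705571, Rational(1, 2))), 665922907325) = Add(665922907325, Mul(Rational(1, 900804), I, Pow(705571, Rational(1, 2))))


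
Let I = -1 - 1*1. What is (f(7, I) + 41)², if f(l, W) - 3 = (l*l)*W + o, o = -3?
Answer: 3249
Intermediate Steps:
I = -2 (I = -1 - 1 = -2)
f(l, W) = W*l² (f(l, W) = 3 + ((l*l)*W - 3) = 3 + (l²*W - 3) = 3 + (W*l² - 3) = 3 + (-3 + W*l²) = W*l²)
(f(7, I) + 41)² = (-2*7² + 41)² = (-2*49 + 41)² = (-98 + 41)² = (-57)² = 3249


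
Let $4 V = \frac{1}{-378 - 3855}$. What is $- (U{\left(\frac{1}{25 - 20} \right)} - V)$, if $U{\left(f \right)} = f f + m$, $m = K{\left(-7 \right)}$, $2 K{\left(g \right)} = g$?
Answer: $\frac{1464593}{423300} \approx 3.4599$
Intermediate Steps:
$K{\left(g \right)} = \frac{g}{2}$
$m = - \frac{7}{2}$ ($m = \frac{1}{2} \left(-7\right) = - \frac{7}{2} \approx -3.5$)
$U{\left(f \right)} = - \frac{7}{2} + f^{2}$ ($U{\left(f \right)} = f f - \frac{7}{2} = f^{2} - \frac{7}{2} = - \frac{7}{2} + f^{2}$)
$V = - \frac{1}{16932}$ ($V = \frac{1}{4 \left(-378 - 3855\right)} = \frac{1}{4 \left(-4233\right)} = \frac{1}{4} \left(- \frac{1}{4233}\right) = - \frac{1}{16932} \approx -5.906 \cdot 10^{-5}$)
$- (U{\left(\frac{1}{25 - 20} \right)} - V) = - (\left(- \frac{7}{2} + \left(\frac{1}{25 - 20}\right)^{2}\right) - - \frac{1}{16932}) = - (\left(- \frac{7}{2} + \left(\frac{1}{5}\right)^{2}\right) + \frac{1}{16932}) = - (\left(- \frac{7}{2} + \frac{1}{25}\right) + \frac{1}{16932}) = - (- \frac{173}{50} + \frac{1}{16932}) = \left(-1\right) \left(- \frac{1464593}{423300}\right) = \frac{1464593}{423300}$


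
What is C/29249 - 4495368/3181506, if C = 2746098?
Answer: 1434207040826/15509311499 ≈ 92.474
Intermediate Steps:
C/29249 - 4495368/3181506 = 2746098/29249 - 4495368/3181506 = 2746098*(1/29249) - 4495368*1/3181506 = 2746098/29249 - 749228/530251 = 1434207040826/15509311499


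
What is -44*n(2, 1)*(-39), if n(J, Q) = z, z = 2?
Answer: 3432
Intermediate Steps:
n(J, Q) = 2
-44*n(2, 1)*(-39) = -44*2*(-39) = -88*(-39) = 3432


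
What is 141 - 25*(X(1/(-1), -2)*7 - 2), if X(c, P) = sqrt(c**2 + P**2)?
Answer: 191 - 175*sqrt(5) ≈ -200.31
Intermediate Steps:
X(c, P) = sqrt(P**2 + c**2)
141 - 25*(X(1/(-1), -2)*7 - 2) = 141 - 25*(sqrt((-2)**2 + (1/(-1))**2)*7 - 2) = 141 - 25*(sqrt(4 + (-1)**2)*7 - 2) = 141 - 25*(sqrt(4 + 1)*7 - 2) = 141 - 25*(sqrt(5)*7 - 2) = 141 - 25*(7*sqrt(5) - 2) = 141 - 25*(-2 + 7*sqrt(5)) = 141 + (50 - 175*sqrt(5)) = 191 - 175*sqrt(5)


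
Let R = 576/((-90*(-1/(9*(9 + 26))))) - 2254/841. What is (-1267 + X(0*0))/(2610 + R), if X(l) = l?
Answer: -1065547/3888212 ≈ -0.27405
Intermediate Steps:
R = 1693202/841 (R = 576/((-90/(35*(-9)))) - 2254*1/841 = 576/((-90/(-315))) - 2254/841 = 576/((-90*(-1/315))) - 2254/841 = 576/(2/7) - 2254/841 = 576*(7/2) - 2254/841 = 2016 - 2254/841 = 1693202/841 ≈ 2013.3)
(-1267 + X(0*0))/(2610 + R) = (-1267 + 0*0)/(2610 + 1693202/841) = (-1267 + 0)/(3888212/841) = -1267*841/3888212 = -1065547/3888212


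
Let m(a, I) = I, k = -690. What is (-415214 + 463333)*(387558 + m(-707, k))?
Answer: 18615701292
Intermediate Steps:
(-415214 + 463333)*(387558 + m(-707, k)) = (-415214 + 463333)*(387558 - 690) = 48119*386868 = 18615701292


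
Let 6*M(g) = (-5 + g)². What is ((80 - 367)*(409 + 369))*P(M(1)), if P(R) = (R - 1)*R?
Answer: -8931440/9 ≈ -9.9238e+5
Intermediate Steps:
M(g) = (-5 + g)²/6
P(R) = R*(-1 + R) (P(R) = (-1 + R)*R = R*(-1 + R))
((80 - 367)*(409 + 369))*P(M(1)) = ((80 - 367)*(409 + 369))*(((-5 + 1)²/6)*(-1 + (-5 + 1)²/6)) = (-287*778)*(((⅙)*(-4)²)*(-1 + (⅙)*(-4)²)) = -223286*(⅙)*16*(-1 + (⅙)*16) = -1786288*(-1 + 8/3)/3 = -1786288*5/(3*3) = -223286*40/9 = -8931440/9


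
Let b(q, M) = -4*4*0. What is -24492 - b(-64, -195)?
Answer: -24492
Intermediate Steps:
b(q, M) = 0 (b(q, M) = -16*0 = 0)
-24492 - b(-64, -195) = -24492 - 1*0 = -24492 + 0 = -24492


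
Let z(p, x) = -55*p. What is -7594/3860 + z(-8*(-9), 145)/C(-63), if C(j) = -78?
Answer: 1224439/25090 ≈ 48.802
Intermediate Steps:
-7594/3860 + z(-8*(-9), 145)/C(-63) = -7594/3860 - (-440)*(-9)/(-78) = -7594*1/3860 - 55*72*(-1/78) = -3797/1930 - 3960*(-1/78) = -3797/1930 + 660/13 = 1224439/25090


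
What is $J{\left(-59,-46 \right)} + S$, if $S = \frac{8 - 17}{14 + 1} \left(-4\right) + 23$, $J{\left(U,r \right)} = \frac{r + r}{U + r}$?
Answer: $\frac{2759}{105} \approx 26.276$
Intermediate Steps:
$J{\left(U,r \right)} = \frac{2 r}{U + r}$
$S = \frac{127}{5}$ ($S = - \frac{9}{15} \left(-4\right) + 23 = \left(-9\right) \frac{1}{15} \left(-4\right) + 23 = \left(- \frac{3}{5}\right) \left(-4\right) + 23 = \frac{12}{5} + 23 = \frac{127}{5} \approx 25.4$)
$J{\left(-59,-46 \right)} + S = 2 \left(-46\right) \frac{1}{-59 - 46} + \frac{127}{5} = 2 \left(-46\right) \frac{1}{-105} + \frac{127}{5} = 2 \left(-46\right) \left(- \frac{1}{105}\right) + \frac{127}{5} = \frac{92}{105} + \frac{127}{5} = \frac{2759}{105}$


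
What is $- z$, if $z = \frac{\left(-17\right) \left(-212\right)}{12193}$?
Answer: $- \frac{3604}{12193} \approx -0.29558$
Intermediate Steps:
$z = \frac{3604}{12193}$ ($z = 3604 \cdot \frac{1}{12193} = \frac{3604}{12193} \approx 0.29558$)
$- z = \left(-1\right) \frac{3604}{12193} = - \frac{3604}{12193}$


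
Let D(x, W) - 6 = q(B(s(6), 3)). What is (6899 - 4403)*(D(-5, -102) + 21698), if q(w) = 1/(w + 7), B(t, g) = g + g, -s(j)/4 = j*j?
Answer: 54173376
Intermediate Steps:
s(j) = -4*j² (s(j) = -4*j*j = -4*j²)
B(t, g) = 2*g
q(w) = 1/(7 + w)
D(x, W) = 79/13 (D(x, W) = 6 + 1/(7 + 2*3) = 6 + 1/(7 + 6) = 6 + 1/13 = 79/13)
(6899 - 4403)*(D(-5, -102) + 21698) = (6899 - 4403)*(79/13 + 21698) = 2496*(282153/13) = 54173376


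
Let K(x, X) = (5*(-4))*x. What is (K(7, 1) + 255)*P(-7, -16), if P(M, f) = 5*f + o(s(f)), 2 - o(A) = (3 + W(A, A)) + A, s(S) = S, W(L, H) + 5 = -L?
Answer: -8740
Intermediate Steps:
K(x, X) = -20*x
W(L, H) = -5 - L
o(A) = 4 (o(A) = 2 - ((3 + (-5 - A)) + A) = 2 - ((-2 - A) + A) = 2 - 1*(-2) = 2 + 2 = 4)
P(M, f) = 4 + 5*f (P(M, f) = 5*f + 4 = 4 + 5*f)
(K(7, 1) + 255)*P(-7, -16) = (-20*7 + 255)*(4 + 5*(-16)) = (-140 + 255)*(4 - 80) = 115*(-76) = -8740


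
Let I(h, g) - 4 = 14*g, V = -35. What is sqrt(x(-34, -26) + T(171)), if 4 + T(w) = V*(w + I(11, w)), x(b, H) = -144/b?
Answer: 9*I*sqrt(320807)/17 ≈ 299.86*I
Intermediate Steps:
I(h, g) = 4 + 14*g
T(w) = -144 - 525*w (T(w) = -4 - 35*(w + (4 + 14*w)) = -4 - 35*(4 + 15*w) = -4 + (-140 - 525*w) = -144 - 525*w)
sqrt(x(-34, -26) + T(171)) = sqrt(-144/(-34) + (-144 - 525*171)) = sqrt(-144*(-1/34) + (-144 - 89775)) = sqrt(72/17 - 89919) = sqrt(-1528551/17) = 9*I*sqrt(320807)/17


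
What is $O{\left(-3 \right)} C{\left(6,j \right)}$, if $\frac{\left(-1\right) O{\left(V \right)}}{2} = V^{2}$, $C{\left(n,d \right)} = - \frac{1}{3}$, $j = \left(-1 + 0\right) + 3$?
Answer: $6$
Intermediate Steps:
$j = 2$ ($j = -1 + 3 = 2$)
$C{\left(n,d \right)} = - \frac{1}{3}$ ($C{\left(n,d \right)} = \left(-1\right) \frac{1}{3} = - \frac{1}{3}$)
$O{\left(V \right)} = - 2 V^{2}$
$O{\left(-3 \right)} C{\left(6,j \right)} = - 2 \left(-3\right)^{2} \left(- \frac{1}{3}\right) = \left(-2\right) 9 \left(- \frac{1}{3}\right) = \left(-18\right) \left(- \frac{1}{3}\right) = 6$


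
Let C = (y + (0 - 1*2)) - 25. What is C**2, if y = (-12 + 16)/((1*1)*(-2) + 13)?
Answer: 85849/121 ≈ 709.50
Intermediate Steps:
y = 4/11 (y = 4/(1*(-2) + 13) = 4/(-2 + 13) = 4/11 ≈ 0.36364)
C = -293/11 (C = (4/11 + (0 - 1*2)) - 25 = (4/11 + (0 - 2)) - 25 = (4/11 - 2) - 25 = -18/11 - 25 = -293/11 ≈ -26.636)
C**2 = (-293/11)**2 = 85849/121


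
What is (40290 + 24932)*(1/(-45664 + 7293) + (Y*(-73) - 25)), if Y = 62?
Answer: -11389484495684/38371 ≈ -2.9683e+8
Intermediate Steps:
(40290 + 24932)*(1/(-45664 + 7293) + (Y*(-73) - 25)) = (40290 + 24932)*(1/(-45664 + 7293) + (62*(-73) - 25)) = 65222*(1/(-38371) + (-4526 - 25)) = 65222*(-1/38371 - 4551) = 65222*(-174626422/38371) = -11389484495684/38371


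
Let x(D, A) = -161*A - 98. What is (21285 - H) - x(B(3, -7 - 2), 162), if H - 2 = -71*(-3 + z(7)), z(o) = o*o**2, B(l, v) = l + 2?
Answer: 71603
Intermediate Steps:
B(l, v) = 2 + l
z(o) = o**3
x(D, A) = -98 - 161*A
H = -24138 (H = 2 - 71*(-3 + 7**3) = 2 - 71*(-3 + 343) = 2 - 71*340 = 2 - 24140 = -24138)
(21285 - H) - x(B(3, -7 - 2), 162) = (21285 - 1*(-24138)) - (-98 - 161*162) = (21285 + 24138) - (-98 - 26082) = 45423 - 1*(-26180) = 45423 + 26180 = 71603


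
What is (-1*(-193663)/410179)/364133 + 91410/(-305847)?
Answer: -4550970614070103/15227073055113843 ≈ -0.29887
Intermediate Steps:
(-1*(-193663)/410179)/364133 + 91410/(-305847) = (193663*(1/410179))*(1/364133) + 91410*(-1/305847) = (193663/410179)*(1/364133) - 30470/101949 = 193663/149359709807 - 30470/101949 = -4550970614070103/15227073055113843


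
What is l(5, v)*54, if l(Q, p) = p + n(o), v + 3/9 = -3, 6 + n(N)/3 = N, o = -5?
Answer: -1962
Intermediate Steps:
n(N) = -18 + 3*N
v = -10/3 (v = -⅓ - 3 = -10/3 ≈ -3.3333)
l(Q, p) = -33 + p (l(Q, p) = p + (-18 + 3*(-5)) = p + (-18 - 15) = p - 33 = -33 + p)
l(5, v)*54 = (-33 - 10/3)*54 = -109/3*54 = -1962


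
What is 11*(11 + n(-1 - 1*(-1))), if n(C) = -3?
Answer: 88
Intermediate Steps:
11*(11 + n(-1 - 1*(-1))) = 11*(11 - 3) = 11*8 = 88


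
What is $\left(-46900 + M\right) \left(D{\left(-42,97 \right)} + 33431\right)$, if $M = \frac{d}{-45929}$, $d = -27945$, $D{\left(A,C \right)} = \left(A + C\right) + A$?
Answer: $- \frac{72039785831820}{45929} \approx -1.5685 \cdot 10^{9}$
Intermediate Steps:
$D{\left(A,C \right)} = C + 2 A$
$M = \frac{27945}{45929}$ ($M = - \frac{27945}{-45929} = \left(-27945\right) \left(- \frac{1}{45929}\right) = \frac{27945}{45929} \approx 0.60844$)
$\left(-46900 + M\right) \left(D{\left(-42,97 \right)} + 33431\right) = \left(-46900 + \frac{27945}{45929}\right) \left(\left(97 + 2 \left(-42\right)\right) + 33431\right) = - \frac{2154042155 \left(\left(97 - 84\right) + 33431\right)}{45929} = - \frac{2154042155 \left(13 + 33431\right)}{45929} = \left(- \frac{2154042155}{45929}\right) 33444 = - \frac{72039785831820}{45929}$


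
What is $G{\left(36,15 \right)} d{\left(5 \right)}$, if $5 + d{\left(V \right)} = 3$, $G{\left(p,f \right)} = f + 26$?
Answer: $-82$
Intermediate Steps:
$G{\left(p,f \right)} = 26 + f$
$d{\left(V \right)} = -2$ ($d{\left(V \right)} = -5 + 3 = -2$)
$G{\left(36,15 \right)} d{\left(5 \right)} = \left(26 + 15\right) \left(-2\right) = 41 \left(-2\right) = -82$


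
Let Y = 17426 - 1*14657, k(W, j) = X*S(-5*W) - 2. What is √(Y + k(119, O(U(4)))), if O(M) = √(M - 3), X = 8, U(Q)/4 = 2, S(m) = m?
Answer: I*√1993 ≈ 44.643*I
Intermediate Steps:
U(Q) = 8 (U(Q) = 4*2 = 8)
O(M) = √(-3 + M)
k(W, j) = -2 - 40*W (k(W, j) = 8*(-5*W) - 2 = -40*W - 2 = -2 - 40*W)
Y = 2769 (Y = 17426 - 14657 = 2769)
√(Y + k(119, O(U(4)))) = √(2769 + (-2 - 40*119)) = √(2769 + (-2 - 4760)) = √(2769 - 4762) = √(-1993) = I*√1993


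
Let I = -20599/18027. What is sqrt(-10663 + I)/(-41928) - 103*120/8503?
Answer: -12360/8503 - 25*I*sqrt(154024691)/125972676 ≈ -1.4536 - 0.002463*I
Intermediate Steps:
I = -20599/18027 (I = -20599*1/18027 = -20599/18027 ≈ -1.1427)
sqrt(-10663 + I)/(-41928) - 103*120/8503 = sqrt(-10663 - 20599/18027)/(-41928) - 103*120/8503 = sqrt(-192242500/18027)*(-1/41928) - 12360*1/8503 = (50*I*sqrt(154024691)/6009)*(-1/41928) - 12360/8503 = -25*I*sqrt(154024691)/125972676 - 12360/8503 = -12360/8503 - 25*I*sqrt(154024691)/125972676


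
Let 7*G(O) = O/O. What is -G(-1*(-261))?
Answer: -⅐ ≈ -0.14286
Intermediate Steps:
G(O) = ⅐ (G(O) = (O/O)/7 = (⅐)*1 = ⅐)
-G(-1*(-261)) = -1*⅐ = -⅐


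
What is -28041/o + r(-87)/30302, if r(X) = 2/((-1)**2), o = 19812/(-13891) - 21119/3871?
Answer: 466224836414468/114422912519 ≈ 4074.6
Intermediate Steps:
o = -7552169/1097389 (o = 19812*(-1/13891) - 21119*1/3871 = -19812/13891 - 431/79 = -7552169/1097389 ≈ -6.8819)
r(X) = 2 (r(X) = 2/1 = 2*1 = 2)
-28041/o + r(-87)/30302 = -28041/(-7552169/1097389) + 2/30302 = -28041*(-1097389/7552169) + 2*(1/30302) = 30771884949/7552169 + 1/15151 = 466224836414468/114422912519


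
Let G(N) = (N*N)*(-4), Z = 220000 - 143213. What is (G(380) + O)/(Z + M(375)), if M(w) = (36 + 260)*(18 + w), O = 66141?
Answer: -39343/14855 ≈ -2.6485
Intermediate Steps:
Z = 76787
M(w) = 5328 + 296*w (M(w) = 296*(18 + w) = 5328 + 296*w)
G(N) = -4*N**2 (G(N) = N**2*(-4) = -4*N**2)
(G(380) + O)/(Z + M(375)) = (-4*380**2 + 66141)/(76787 + (5328 + 296*375)) = (-4*144400 + 66141)/(76787 + (5328 + 111000)) = (-577600 + 66141)/(76787 + 116328) = -511459/193115 = -511459*1/193115 = -39343/14855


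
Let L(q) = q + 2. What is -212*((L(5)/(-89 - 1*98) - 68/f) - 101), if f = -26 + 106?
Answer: 20196127/935 ≈ 21600.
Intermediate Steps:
L(q) = 2 + q
f = 80
-212*((L(5)/(-89 - 1*98) - 68/f) - 101) = -212*(((2 + 5)/(-89 - 1*98) - 68/80) - 101) = -212*((7/(-89 - 98) - 68*1/80) - 101) = -212*((7/(-187) - 17/20) - 101) = -212*((7*(-1/187) - 17/20) - 101) = -212*((-7/187 - 17/20) - 101) = -212*(-3319/3740 - 101) = -212*(-381059/3740) = 20196127/935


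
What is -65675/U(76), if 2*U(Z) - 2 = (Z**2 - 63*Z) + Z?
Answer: -65675/533 ≈ -123.22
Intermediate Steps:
U(Z) = 1 + Z**2/2 - 31*Z (U(Z) = 1 + ((Z**2 - 63*Z) + Z)/2 = 1 + (Z**2 - 62*Z)/2 = 1 + (Z**2/2 - 31*Z) = 1 + Z**2/2 - 31*Z)
-65675/U(76) = -65675/(1 + (1/2)*76**2 - 31*76) = -65675/(1 + (1/2)*5776 - 2356) = -65675/(1 + 2888 - 2356) = -65675/533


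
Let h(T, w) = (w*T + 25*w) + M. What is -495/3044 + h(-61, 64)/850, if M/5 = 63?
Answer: -190449/76100 ≈ -2.5026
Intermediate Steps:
M = 315 (M = 5*63 = 315)
h(T, w) = 315 + 25*w + T*w (h(T, w) = (w*T + 25*w) + 315 = (T*w + 25*w) + 315 = (25*w + T*w) + 315 = 315 + 25*w + T*w)
-495/3044 + h(-61, 64)/850 = -495/3044 + (315 + 25*64 - 61*64)/850 = -495*1/3044 + (315 + 1600 - 3904)*(1/850) = -495/3044 - 1989*1/850 = -495/3044 - 117/50 = -190449/76100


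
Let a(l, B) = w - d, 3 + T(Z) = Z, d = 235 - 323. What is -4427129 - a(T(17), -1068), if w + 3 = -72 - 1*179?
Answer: -4426963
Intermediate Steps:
w = -254 (w = -3 + (-72 - 1*179) = -3 + (-72 - 179) = -3 - 251 = -254)
d = -88
T(Z) = -3 + Z
a(l, B) = -166 (a(l, B) = -254 - 1*(-88) = -254 + 88 = -166)
-4427129 - a(T(17), -1068) = -4427129 - 1*(-166) = -4427129 + 166 = -4426963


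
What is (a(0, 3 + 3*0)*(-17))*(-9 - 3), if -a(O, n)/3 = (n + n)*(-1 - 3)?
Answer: 14688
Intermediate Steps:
a(O, n) = 24*n (a(O, n) = -3*(n + n)*(-1 - 3) = -3*2*n*(-4) = -(-24)*n = 24*n)
(a(0, 3 + 3*0)*(-17))*(-9 - 3) = ((24*(3 + 3*0))*(-17))*(-9 - 3) = ((24*(3 + 0))*(-17))*(-12) = ((24*3)*(-17))*(-12) = (72*(-17))*(-12) = -1224*(-12) = 14688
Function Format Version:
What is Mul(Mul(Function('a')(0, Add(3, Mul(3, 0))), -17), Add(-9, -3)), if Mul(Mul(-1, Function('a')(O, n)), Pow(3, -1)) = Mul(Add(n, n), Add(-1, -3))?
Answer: 14688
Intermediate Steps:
Function('a')(O, n) = Mul(24, n) (Function('a')(O, n) = Mul(-3, Mul(Add(n, n), Add(-1, -3))) = Mul(-3, Mul(Mul(2, n), -4)) = Mul(-3, Mul(-8, n)) = Mul(24, n))
Mul(Mul(Function('a')(0, Add(3, Mul(3, 0))), -17), Add(-9, -3)) = Mul(Mul(Mul(24, Add(3, Mul(3, 0))), -17), Add(-9, -3)) = Mul(Mul(Mul(24, Add(3, 0)), -17), -12) = Mul(Mul(Mul(24, 3), -17), -12) = Mul(Mul(72, -17), -12) = Mul(-1224, -12) = 14688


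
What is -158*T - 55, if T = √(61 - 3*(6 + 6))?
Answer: -845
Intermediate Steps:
T = 5 (T = √(61 - 3*12) = √(61 - 36) = √25 = 5)
-158*T - 55 = -158*5 - 55 = -790 - 55 = -845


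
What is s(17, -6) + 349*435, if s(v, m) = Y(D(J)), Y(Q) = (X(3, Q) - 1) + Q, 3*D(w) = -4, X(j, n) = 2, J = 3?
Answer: 455444/3 ≈ 1.5181e+5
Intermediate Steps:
D(w) = -4/3 (D(w) = (⅓)*(-4) = -4/3)
Y(Q) = 1 + Q (Y(Q) = (2 - 1) + Q = 1 + Q)
s(v, m) = -⅓ (s(v, m) = 1 - 4/3 = -⅓)
s(17, -6) + 349*435 = -⅓ + 349*435 = -⅓ + 151815 = 455444/3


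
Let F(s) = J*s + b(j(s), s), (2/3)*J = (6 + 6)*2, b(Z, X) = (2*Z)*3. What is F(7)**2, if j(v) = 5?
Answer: 79524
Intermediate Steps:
b(Z, X) = 6*Z
J = 36 (J = 3*((6 + 6)*2)/2 = 3*(12*2)/2 = (3/2)*24 = 36)
F(s) = 30 + 36*s (F(s) = 36*s + 6*5 = 36*s + 30 = 30 + 36*s)
F(7)**2 = (30 + 36*7)**2 = (30 + 252)**2 = 282**2 = 79524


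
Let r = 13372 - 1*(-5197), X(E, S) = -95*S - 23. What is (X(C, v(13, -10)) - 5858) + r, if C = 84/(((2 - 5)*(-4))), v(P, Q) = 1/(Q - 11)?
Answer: 266543/21 ≈ 12693.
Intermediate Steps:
v(P, Q) = 1/(-11 + Q)
C = 7 (C = 84/((-3*(-4))) = 84/12 = 84*(1/12) = 7)
X(E, S) = -23 - 95*S
r = 18569 (r = 13372 + 5197 = 18569)
(X(C, v(13, -10)) - 5858) + r = ((-23 - 95/(-11 - 10)) - 5858) + 18569 = ((-23 - 95/(-21)) - 5858) + 18569 = ((-23 - 95*(-1/21)) - 5858) + 18569 = ((-23 + 95/21) - 5858) + 18569 = (-388/21 - 5858) + 18569 = -123406/21 + 18569 = 266543/21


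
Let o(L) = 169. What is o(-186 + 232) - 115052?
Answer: -114883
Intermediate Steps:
o(-186 + 232) - 115052 = 169 - 115052 = -114883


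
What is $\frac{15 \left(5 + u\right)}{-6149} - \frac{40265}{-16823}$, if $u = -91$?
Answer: $\frac{6262585}{2405689} \approx 2.6032$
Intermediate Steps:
$\frac{15 \left(5 + u\right)}{-6149} - \frac{40265}{-16823} = \frac{15 \left(5 - 91\right)}{-6149} - \frac{40265}{-16823} = 15 \left(-86\right) \left(- \frac{1}{6149}\right) - - \frac{40265}{16823} = \left(-1290\right) \left(- \frac{1}{6149}\right) + \frac{40265}{16823} = \frac{30}{143} + \frac{40265}{16823} = \frac{6262585}{2405689}$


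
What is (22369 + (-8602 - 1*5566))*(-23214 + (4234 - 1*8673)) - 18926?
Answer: -226801179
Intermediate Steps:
(22369 + (-8602 - 1*5566))*(-23214 + (4234 - 1*8673)) - 18926 = (22369 + (-8602 - 5566))*(-23214 + (4234 - 8673)) - 18926 = (22369 - 14168)*(-23214 - 4439) - 18926 = 8201*(-27653) - 18926 = -226782253 - 18926 = -226801179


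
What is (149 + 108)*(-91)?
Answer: -23387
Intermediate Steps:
(149 + 108)*(-91) = 257*(-91) = -23387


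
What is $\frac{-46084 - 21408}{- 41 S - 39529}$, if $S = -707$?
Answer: $\frac{33746}{5271} \approx 6.4022$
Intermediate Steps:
$\frac{-46084 - 21408}{- 41 S - 39529} = \frac{-46084 - 21408}{\left(-41\right) \left(-707\right) - 39529} = - \frac{67492}{28987 - 39529} = - \frac{67492}{-10542} = \left(-67492\right) \left(- \frac{1}{10542}\right) = \frac{33746}{5271}$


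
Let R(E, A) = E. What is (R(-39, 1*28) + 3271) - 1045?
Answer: 2187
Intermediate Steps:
(R(-39, 1*28) + 3271) - 1045 = (-39 + 3271) - 1045 = 3232 - 1045 = 2187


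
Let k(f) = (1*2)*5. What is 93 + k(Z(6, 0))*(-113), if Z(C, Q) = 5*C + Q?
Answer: -1037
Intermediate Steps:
Z(C, Q) = Q + 5*C
k(f) = 10 (k(f) = 2*5 = 10)
93 + k(Z(6, 0))*(-113) = 93 + 10*(-113) = 93 - 1130 = -1037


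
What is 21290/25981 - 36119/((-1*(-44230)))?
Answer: 3248961/1149139630 ≈ 0.0028273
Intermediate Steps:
21290/25981 - 36119/((-1*(-44230))) = 21290*(1/25981) - 36119/44230 = 21290/25981 - 36119*1/44230 = 21290/25981 - 36119/44230 = 3248961/1149139630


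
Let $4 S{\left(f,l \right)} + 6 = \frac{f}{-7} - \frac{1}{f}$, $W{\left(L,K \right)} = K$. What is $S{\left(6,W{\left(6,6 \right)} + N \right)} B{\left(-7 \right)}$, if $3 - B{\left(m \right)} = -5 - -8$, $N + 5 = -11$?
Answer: $0$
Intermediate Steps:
$N = -16$ ($N = -5 - 11 = -16$)
$S{\left(f,l \right)} = - \frac{3}{2} - \frac{1}{4 f} - \frac{f}{28}$ ($S{\left(f,l \right)} = - \frac{3}{2} + \frac{\frac{f}{-7} - \frac{1}{f}}{4} = - \frac{3}{2} + \frac{f \left(- \frac{1}{7}\right) - \frac{1}{f}}{4} = - \frac{3}{2} + \frac{- \frac{f}{7} - \frac{1}{f}}{4} = - \frac{3}{2} + \frac{- \frac{1}{f} - \frac{f}{7}}{4} = - \frac{3}{2} - \left(\frac{1}{4 f} + \frac{f}{28}\right) = - \frac{3}{2} - \frac{1}{4 f} - \frac{f}{28}$)
$B{\left(m \right)} = 0$ ($B{\left(m \right)} = 3 - \left(-5 - -8\right) = 3 - \left(-5 + 8\right) = 3 - 3 = 0$)
$S{\left(6,W{\left(6,6 \right)} + N \right)} B{\left(-7 \right)} = \frac{-7 - 6 \left(42 + 6\right)}{28 \cdot 6} \cdot 0 = \frac{1}{28} \cdot \frac{1}{6} \left(-7 - 6 \cdot 48\right) 0 = \frac{1}{28} \cdot \frac{1}{6} \left(-7 - 288\right) 0 = \frac{1}{28} \cdot \frac{1}{6} \left(-295\right) 0 = \left(- \frac{295}{168}\right) 0 = 0$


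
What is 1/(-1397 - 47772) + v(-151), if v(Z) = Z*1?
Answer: -7424520/49169 ≈ -151.00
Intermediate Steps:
v(Z) = Z
1/(-1397 - 47772) + v(-151) = 1/(-1397 - 47772) - 151 = 1/(-49169) - 151 = -1/49169 - 151 = -7424520/49169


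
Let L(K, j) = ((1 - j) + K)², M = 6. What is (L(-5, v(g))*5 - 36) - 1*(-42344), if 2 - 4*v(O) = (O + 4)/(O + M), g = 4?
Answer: 848009/20 ≈ 42400.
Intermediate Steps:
v(O) = ½ - (4 + O)/(4*(6 + O)) (v(O) = ½ - (O + 4)/(4*(O + 6)) = ½ - (4 + O)/(4*(6 + O)))
L(K, j) = (1 + K - j)²
(L(-5, v(g))*5 - 36) - 1*(-42344) = ((1 - 5 - (8 + 4)/(4*(6 + 4)))²*5 - 36) - 1*(-42344) = ((1 - 5 - 12/(4*10))²*5 - 36) + 42344 = ((1 - 5 - 1*3/10)²*5 - 36) + 42344 = ((1 - 5 - 3/10)²*5 - 36) + 42344 = ((-43/10)²*5 - 36) + 42344 = ((1849/100)*5 - 36) + 42344 = (1849/20 - 36) + 42344 = 1129/20 + 42344 = 848009/20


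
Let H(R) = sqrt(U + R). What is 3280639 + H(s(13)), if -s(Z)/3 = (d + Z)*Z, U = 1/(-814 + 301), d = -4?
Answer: 3280639 + 4*I*sqrt(641478)/171 ≈ 3.2806e+6 + 18.735*I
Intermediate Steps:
U = -1/513 (U = 1/(-513) = -1/513 ≈ -0.0019493)
s(Z) = -3*Z*(-4 + Z) (s(Z) = -3*(-4 + Z)*Z = -3*Z*(-4 + Z))
H(R) = sqrt(-1/513 + R)
3280639 + H(s(13)) = 3280639 + sqrt(-57 + 29241*(3*13*(4 - 1*13)))/171 = 3280639 + sqrt(-57 + 29241*(3*13*(4 - 13)))/171 = 3280639 + sqrt(-57 + 29241*(3*13*(-9)))/171 = 3280639 + sqrt(-57 + 29241*(-351))/171 = 3280639 + sqrt(-57 - 10263591)/171 = 3280639 + sqrt(-10263648)/171 = 3280639 + (4*I*sqrt(641478))/171 = 3280639 + 4*I*sqrt(641478)/171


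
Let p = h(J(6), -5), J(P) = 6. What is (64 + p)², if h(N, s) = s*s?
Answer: 7921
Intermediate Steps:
h(N, s) = s²
p = 25 (p = (-5)² = 25)
(64 + p)² = (64 + 25)² = 89² = 7921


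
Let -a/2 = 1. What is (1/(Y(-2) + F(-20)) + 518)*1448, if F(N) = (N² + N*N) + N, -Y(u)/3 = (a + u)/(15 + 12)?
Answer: 658557821/878 ≈ 7.5007e+5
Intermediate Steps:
a = -2 (a = -2*1 = -2)
Y(u) = 2/9 - u/9 (Y(u) = -3*(-2 + u)/(15 + 12) = -3*(-2 + u)/27 = -3*(-2/27 + u/27) = 2/9 - u/9)
F(N) = N + 2*N² (F(N) = (N² + N²) + N = 2*N² + N = N + 2*N²)
(1/(Y(-2) + F(-20)) + 518)*1448 = (1/((2/9 - ⅑*(-2)) - 20*(1 + 2*(-20))) + 518)*1448 = (1/((2/9 + 2/9) - 20*(1 - 40)) + 518)*1448 = (1/(4/9 - 20*(-39)) + 518)*1448 = (1/(4/9 + 780) + 518)*1448 = (1/(7024/9) + 518)*1448 = (9/7024 + 518)*1448 = (3638441/7024)*1448 = 658557821/878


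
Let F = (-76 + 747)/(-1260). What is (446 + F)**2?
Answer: 315045341521/1587600 ≈ 1.9844e+5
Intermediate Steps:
F = -671/1260 (F = 671*(-1/1260) = -671/1260 ≈ -0.53254)
(446 + F)**2 = (446 - 671/1260)**2 = (561289/1260)**2 = 315045341521/1587600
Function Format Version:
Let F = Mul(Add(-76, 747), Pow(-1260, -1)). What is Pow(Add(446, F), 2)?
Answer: Rational(315045341521, 1587600) ≈ 1.9844e+5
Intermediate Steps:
F = Rational(-671, 1260) (F = Mul(671, Rational(-1, 1260)) = Rational(-671, 1260) ≈ -0.53254)
Pow(Add(446, F), 2) = Pow(Add(446, Rational(-671, 1260)), 2) = Pow(Rational(561289, 1260), 2) = Rational(315045341521, 1587600)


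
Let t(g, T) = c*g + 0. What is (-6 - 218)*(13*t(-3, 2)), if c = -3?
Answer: -26208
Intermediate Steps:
t(g, T) = -3*g (t(g, T) = -3*g + 0 = -3*g)
(-6 - 218)*(13*t(-3, 2)) = (-6 - 218)*(13*(-3*(-3))) = -2912*9 = -224*117 = -26208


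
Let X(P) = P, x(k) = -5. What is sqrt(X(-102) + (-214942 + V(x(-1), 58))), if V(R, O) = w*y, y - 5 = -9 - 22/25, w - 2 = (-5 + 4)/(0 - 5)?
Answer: I*sqrt(134409210)/25 ≈ 463.74*I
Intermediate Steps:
w = 11/5 (w = 2 + (-5 + 4)/(0 - 5) = 2 - 1/(-5) = 2 - 1*(-1/5) = 2 + 1/5 = 11/5 ≈ 2.2000)
y = -122/25 (y = 5 + (-9 - 22/25) = 5 - 247/25 = -122/25 ≈ -4.8800)
V(R, O) = -1342/125 (V(R, O) = (11/5)*(-122/25) = -1342/125)
sqrt(X(-102) + (-214942 + V(x(-1), 58))) = sqrt(-102 + (-214942 - 1342/125)) = sqrt(-102 - 26869092/125) = sqrt(-26881842/125) = I*sqrt(134409210)/25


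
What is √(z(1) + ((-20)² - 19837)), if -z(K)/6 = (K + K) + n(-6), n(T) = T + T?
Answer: 3*I*√2153 ≈ 139.2*I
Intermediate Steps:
n(T) = 2*T
z(K) = 72 - 12*K (z(K) = -6*((K + K) + 2*(-6)) = -6*(2*K - 12) = -6*(-12 + 2*K) = 72 - 12*K)
√(z(1) + ((-20)² - 19837)) = √((72 - 12*1) + ((-20)² - 19837)) = √((72 - 12) + (400 - 19837)) = √(60 - 19437) = √(-19377) = 3*I*√2153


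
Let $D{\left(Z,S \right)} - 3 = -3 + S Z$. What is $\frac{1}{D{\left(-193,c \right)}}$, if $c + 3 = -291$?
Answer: $\frac{1}{56742} \approx 1.7624 \cdot 10^{-5}$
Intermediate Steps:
$c = -294$ ($c = -3 - 291 = -294$)
$D{\left(Z,S \right)} = S Z$ ($D{\left(Z,S \right)} = 3 + \left(-3 + S Z\right) = S Z$)
$\frac{1}{D{\left(-193,c \right)}} = \frac{1}{\left(-294\right) \left(-193\right)} = \frac{1}{56742}$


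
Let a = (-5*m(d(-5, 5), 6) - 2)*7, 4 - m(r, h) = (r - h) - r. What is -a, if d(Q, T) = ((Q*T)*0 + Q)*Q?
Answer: 364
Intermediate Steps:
d(Q, T) = Q**2 (d(Q, T) = (0 + Q)*Q = Q*Q = Q**2)
m(r, h) = 4 + h (m(r, h) = 4 - ((r - h) - r) = 4 - (-1)*h = 4 + h)
a = -364 (a = (-5*(4 + 6) - 2)*7 = (-5*10 - 2)*7 = (-50 - 2)*7 = -52*7 = -364)
-a = -1*(-364) = 364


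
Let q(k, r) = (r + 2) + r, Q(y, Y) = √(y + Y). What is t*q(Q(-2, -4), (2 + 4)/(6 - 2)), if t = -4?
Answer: -20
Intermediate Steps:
Q(y, Y) = √(Y + y)
q(k, r) = 2 + 2*r (q(k, r) = (2 + r) + r = 2 + 2*r)
t*q(Q(-2, -4), (2 + 4)/(6 - 2)) = -4*(2 + 2*((2 + 4)/(6 - 2))) = -4*(2 + 2*(6/4)) = -4*(2 + 2*(6*(¼))) = -4*(2 + 2*(3/2)) = -4*(2 + 3) = -4*5 = -20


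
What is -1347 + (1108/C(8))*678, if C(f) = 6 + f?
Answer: 366183/7 ≈ 52312.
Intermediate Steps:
-1347 + (1108/C(8))*678 = -1347 + (1108/(6 + 8))*678 = -1347 + (1108/14)*678 = -1347 + (1108*(1/14))*678 = -1347 + (554/7)*678 = -1347 + 375612/7 = 366183/7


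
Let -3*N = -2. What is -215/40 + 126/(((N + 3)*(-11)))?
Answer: -8227/968 ≈ -8.4990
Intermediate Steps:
N = ⅔ (N = -⅓*(-2) = ⅔ ≈ 0.66667)
-215/40 + 126/(((N + 3)*(-11))) = -215/40 + 126/(((⅔ + 3)*(-11))) = -215*1/40 + 126/(((11/3)*(-11))) = -43/8 + 126/(-121/3) = -43/8 + 126*(-3/121) = -43/8 - 378/121 = -8227/968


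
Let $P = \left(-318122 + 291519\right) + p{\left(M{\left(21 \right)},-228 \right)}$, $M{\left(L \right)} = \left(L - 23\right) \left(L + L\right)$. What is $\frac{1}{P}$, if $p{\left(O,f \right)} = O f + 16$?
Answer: $- \frac{1}{7435} \approx -0.0001345$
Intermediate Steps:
$M{\left(L \right)} = 2 L \left(-23 + L\right)$ ($M{\left(L \right)} = \left(-23 + L\right) 2 L = 2 L \left(-23 + L\right)$)
$p{\left(O,f \right)} = 16 + O f$
$P = -7435$ ($P = \left(-318122 + 291519\right) + \left(16 + 2 \cdot 21 \left(-23 + 21\right) \left(-228\right)\right) = -26603 + \left(16 + 2 \cdot 21 \left(-2\right) \left(-228\right)\right) = -26603 + \left(16 - -19152\right) = -26603 + \left(16 + 19152\right) = -26603 + 19168 = -7435$)
$\frac{1}{P} = \frac{1}{-7435} = - \frac{1}{7435}$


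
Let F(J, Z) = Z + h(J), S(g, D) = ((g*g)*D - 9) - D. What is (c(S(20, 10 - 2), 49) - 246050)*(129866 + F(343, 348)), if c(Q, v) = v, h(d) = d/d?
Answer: -32033020215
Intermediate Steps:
S(g, D) = -9 - D + D*g² (S(g, D) = (g²*D - 9) - D = (D*g² - 9) - D = (-9 + D*g²) - D = -9 - D + D*g²)
h(d) = 1
F(J, Z) = 1 + Z (F(J, Z) = Z + 1 = 1 + Z)
(c(S(20, 10 - 2), 49) - 246050)*(129866 + F(343, 348)) = (49 - 246050)*(129866 + (1 + 348)) = -246001*(129866 + 349) = -246001*130215 = -32033020215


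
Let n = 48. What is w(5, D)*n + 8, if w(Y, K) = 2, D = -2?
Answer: 104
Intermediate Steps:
w(5, D)*n + 8 = 2*48 + 8 = 96 + 8 = 104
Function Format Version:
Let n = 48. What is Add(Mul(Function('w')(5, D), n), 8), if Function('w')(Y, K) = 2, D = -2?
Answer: 104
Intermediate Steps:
Add(Mul(Function('w')(5, D), n), 8) = Add(Mul(2, 48), 8) = Add(96, 8) = 104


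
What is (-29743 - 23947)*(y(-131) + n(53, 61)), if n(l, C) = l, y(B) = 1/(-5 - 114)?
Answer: -48367020/17 ≈ -2.8451e+6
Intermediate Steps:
y(B) = -1/119 (y(B) = 1/(-119) = -1/119)
(-29743 - 23947)*(y(-131) + n(53, 61)) = (-29743 - 23947)*(-1/119 + 53) = -53690*6306/119 = -48367020/17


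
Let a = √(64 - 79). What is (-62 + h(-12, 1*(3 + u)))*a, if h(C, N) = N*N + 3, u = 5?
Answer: 5*I*√15 ≈ 19.365*I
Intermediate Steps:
a = I*√15 (a = √(-15) = I*√15 ≈ 3.873*I)
h(C, N) = 3 + N² (h(C, N) = N² + 3 = 3 + N²)
(-62 + h(-12, 1*(3 + u)))*a = (-62 + (3 + (1*(3 + 5))²))*(I*√15) = (-62 + (3 + (1*8)²))*(I*√15) = (-62 + (3 + 8²))*(I*√15) = (-62 + (3 + 64))*(I*√15) = (-62 + 67)*(I*√15) = 5*(I*√15) = 5*I*√15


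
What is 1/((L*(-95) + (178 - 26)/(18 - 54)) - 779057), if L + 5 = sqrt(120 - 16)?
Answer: -829809/646076854126 + 405*sqrt(26)/1292153708252 ≈ -1.2828e-6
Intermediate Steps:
L = -5 + 2*sqrt(26) (L = -5 + sqrt(120 - 16) = -5 + sqrt(104) = -5 + 2*sqrt(26) ≈ 5.1980)
1/((L*(-95) + (178 - 26)/(18 - 54)) - 779057) = 1/(((-5 + 2*sqrt(26))*(-95) + (178 - 26)/(18 - 54)) - 779057) = 1/(((475 - 190*sqrt(26)) + 152/(-36)) - 779057) = 1/(((475 - 190*sqrt(26)) + 152*(-1/36)) - 779057) = 1/(((475 - 190*sqrt(26)) - 38/9) - 779057) = 1/((4237/9 - 190*sqrt(26)) - 779057) = 1/(-7007276/9 - 190*sqrt(26))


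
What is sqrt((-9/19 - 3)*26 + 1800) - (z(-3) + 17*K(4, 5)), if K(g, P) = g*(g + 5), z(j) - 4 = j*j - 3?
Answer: -622 + 2*sqrt(154299)/19 ≈ -580.65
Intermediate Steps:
z(j) = 1 + j**2 (z(j) = 4 + (j*j - 3) = 4 + (j**2 - 3) = 4 + (-3 + j**2) = 1 + j**2)
K(g, P) = g*(5 + g)
sqrt((-9/19 - 3)*26 + 1800) - (z(-3) + 17*K(4, 5)) = sqrt((-9/19 - 3)*26 + 1800) - ((1 + (-3)**2) + 17*(4*(5 + 4))) = sqrt((-9*1/19 - 3)*26 + 1800) - ((1 + 9) + 17*(4*9)) = sqrt((-9/19 - 3)*26 + 1800) - (10 + 17*36) = sqrt(-66/19*26 + 1800) - (10 + 612) = sqrt(-1716/19 + 1800) - 1*622 = sqrt(32484/19) - 622 = 2*sqrt(154299)/19 - 622 = -622 + 2*sqrt(154299)/19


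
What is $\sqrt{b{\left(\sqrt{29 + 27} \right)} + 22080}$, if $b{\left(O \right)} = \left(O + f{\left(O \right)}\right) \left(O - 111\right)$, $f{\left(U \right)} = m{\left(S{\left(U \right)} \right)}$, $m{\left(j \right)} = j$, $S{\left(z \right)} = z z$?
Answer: $\sqrt{15920 - 110 \sqrt{14}} \approx 124.53$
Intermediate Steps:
$S{\left(z \right)} = z^{2}$
$f{\left(U \right)} = U^{2}$
$b{\left(O \right)} = \left(-111 + O\right) \left(O + O^{2}\right)$ ($b{\left(O \right)} = \left(O + O^{2}\right) \left(O - 111\right) = \left(O + O^{2}\right) \left(-111 + O\right) = \left(-111 + O\right) \left(O + O^{2}\right)$)
$\sqrt{b{\left(\sqrt{29 + 27} \right)} + 22080} = \sqrt{\sqrt{29 + 27} \left(-111 + \left(\sqrt{29 + 27}\right)^{2} - 110 \sqrt{29 + 27}\right) + 22080} = \sqrt{\sqrt{56} \left(-111 + \left(\sqrt{56}\right)^{2} - 110 \sqrt{56}\right) + 22080} = \sqrt{2 \sqrt{14} \left(-111 + \left(2 \sqrt{14}\right)^{2} - 110 \cdot 2 \sqrt{14}\right) + 22080} = \sqrt{2 \sqrt{14} \left(-111 + 56 - 220 \sqrt{14}\right) + 22080} = \sqrt{2 \sqrt{14} \left(-55 - 220 \sqrt{14}\right) + 22080} = \sqrt{22080 + 2 \sqrt{14} \left(-55 - 220 \sqrt{14}\right)}$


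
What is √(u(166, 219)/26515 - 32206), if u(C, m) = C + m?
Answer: I*√905690572323/5303 ≈ 179.46*I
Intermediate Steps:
√(u(166, 219)/26515 - 32206) = √((166 + 219)/26515 - 32206) = √(385*(1/26515) - 32206) = √(77/5303 - 32206) = √(-170788341/5303) = I*√905690572323/5303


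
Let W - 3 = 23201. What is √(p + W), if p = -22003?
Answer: √1201 ≈ 34.655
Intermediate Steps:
W = 23204 (W = 3 + 23201 = 23204)
√(p + W) = √(-22003 + 23204) = √1201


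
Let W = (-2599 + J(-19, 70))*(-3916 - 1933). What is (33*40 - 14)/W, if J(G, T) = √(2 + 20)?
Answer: 3394294/39508702371 + 1306*√22/39508702371 ≈ 8.6068e-5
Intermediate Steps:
J(G, T) = √22
W = 15201551 - 5849*√22 (W = (-2599 + √22)*(-3916 - 1933) = (-2599 + √22)*(-5849) = 15201551 - 5849*√22 ≈ 1.5174e+7)
(33*40 - 14)/W = (33*40 - 14)/(15201551 - 5849*√22) = (1320 - 14)/(15201551 - 5849*√22) = 1306/(15201551 - 5849*√22)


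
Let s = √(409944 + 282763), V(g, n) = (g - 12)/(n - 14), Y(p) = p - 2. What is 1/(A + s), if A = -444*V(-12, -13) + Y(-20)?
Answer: 3750/4671863 + 9*√692707/4671863 ≈ 0.0024060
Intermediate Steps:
Y(p) = -2 + p
V(g, n) = (-12 + g)/(-14 + n)
s = √692707 ≈ 832.29
A = -1250/3 (A = -444*(-12 - 12)/(-14 - 13) + (-2 - 20) = -444*(-24)/(-27) - 22 = -(-148)*(-24)/9 - 22 = -444*8/9 - 22 = -1184/3 - 22 = -1250/3 ≈ -416.67)
1/(A + s) = 1/(-1250/3 + √692707)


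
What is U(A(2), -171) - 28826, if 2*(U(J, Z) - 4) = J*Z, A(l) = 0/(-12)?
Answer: -28822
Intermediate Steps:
A(l) = 0 (A(l) = 0*(-1/12) = 0)
U(J, Z) = 4 + J*Z/2 (U(J, Z) = 4 + (J*Z)/2 = 4 + J*Z/2)
U(A(2), -171) - 28826 = (4 + (½)*0*(-171)) - 28826 = (4 + 0) - 28826 = 4 - 28826 = -28822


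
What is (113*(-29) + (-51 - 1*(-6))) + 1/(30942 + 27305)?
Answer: -193496533/58247 ≈ -3322.0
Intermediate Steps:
(113*(-29) + (-51 - 1*(-6))) + 1/(30942 + 27305) = (-3277 + (-51 + 6)) + 1/58247 = (-3277 - 45) + 1/58247 = -3322 + 1/58247 = -193496533/58247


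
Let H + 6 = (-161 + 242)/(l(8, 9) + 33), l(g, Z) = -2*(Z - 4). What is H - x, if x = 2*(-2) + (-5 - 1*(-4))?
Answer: 58/23 ≈ 2.5217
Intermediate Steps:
l(g, Z) = 8 - 2*Z (l(g, Z) = -2*(-4 + Z) = 8 - 2*Z)
H = -57/23 (H = -6 + (-161 + 242)/((8 - 2*9) + 33) = -6 + 81/((8 - 18) + 33) = -6 + 81/(-10 + 33) = -6 + 81/23 = -57/23 ≈ -2.4783)
x = -5 (x = -4 + (-5 + 4) = -4 - 1 = -5)
H - x = -57/23 - 1*(-5) = -57/23 + 5 = 58/23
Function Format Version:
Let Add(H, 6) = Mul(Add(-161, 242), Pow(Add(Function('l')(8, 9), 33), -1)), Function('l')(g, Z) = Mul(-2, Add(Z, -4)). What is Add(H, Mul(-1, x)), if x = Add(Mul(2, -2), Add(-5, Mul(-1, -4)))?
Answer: Rational(58, 23) ≈ 2.5217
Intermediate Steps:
Function('l')(g, Z) = Add(8, Mul(-2, Z)) (Function('l')(g, Z) = Mul(-2, Add(-4, Z)) = Add(8, Mul(-2, Z)))
H = Rational(-57, 23) (H = Add(-6, Mul(Add(-161, 242), Pow(Add(Add(8, Mul(-2, 9)), 33), -1))) = Add(-6, Mul(81, Pow(Add(Add(8, -18), 33), -1))) = Add(-6, Mul(81, Pow(Add(-10, 33), -1))) = Add(-6, Mul(81, Pow(23, -1))) = Add(-6, Mul(81, Rational(1, 23))) = Add(-6, Rational(81, 23)) = Rational(-57, 23) ≈ -2.4783)
x = -5 (x = Add(-4, Add(-5, 4)) = Add(-4, -1) = -5)
Add(H, Mul(-1, x)) = Add(Rational(-57, 23), Mul(-1, -5)) = Add(Rational(-57, 23), 5) = Rational(58, 23)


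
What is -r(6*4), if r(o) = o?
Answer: -24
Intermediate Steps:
-r(6*4) = -6*4 = -1*24 = -24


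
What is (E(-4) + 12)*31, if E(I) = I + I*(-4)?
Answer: 744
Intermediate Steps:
E(I) = -3*I (E(I) = I - 4*I = -3*I)
(E(-4) + 12)*31 = (-3*(-4) + 12)*31 = (12 + 12)*31 = 24*31 = 744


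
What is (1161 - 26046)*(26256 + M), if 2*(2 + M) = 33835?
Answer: -2148645555/2 ≈ -1.0743e+9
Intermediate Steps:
M = 33831/2 (M = -2 + (1/2)*33835 = -2 + 33835/2 = 33831/2 ≈ 16916.)
(1161 - 26046)*(26256 + M) = (1161 - 26046)*(26256 + 33831/2) = -24885*86343/2 = -2148645555/2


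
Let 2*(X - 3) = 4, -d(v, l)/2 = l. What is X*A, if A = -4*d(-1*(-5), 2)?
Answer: 80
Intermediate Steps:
d(v, l) = -2*l
X = 5 (X = 3 + (1/2)*4 = 3 + 2 = 5)
A = 16 (A = -(-8)*2 = -4*(-4) = 16)
X*A = 5*16 = 80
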